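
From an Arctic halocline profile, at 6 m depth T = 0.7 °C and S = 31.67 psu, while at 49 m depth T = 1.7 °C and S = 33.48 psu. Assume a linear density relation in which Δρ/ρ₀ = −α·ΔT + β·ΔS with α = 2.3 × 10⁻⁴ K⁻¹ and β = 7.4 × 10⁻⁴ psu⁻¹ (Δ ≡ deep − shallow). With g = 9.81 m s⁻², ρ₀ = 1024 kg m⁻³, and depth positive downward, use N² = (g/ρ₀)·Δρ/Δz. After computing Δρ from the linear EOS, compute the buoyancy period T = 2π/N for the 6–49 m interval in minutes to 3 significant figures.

ΔT = +1.0 K, ΔS = +1.81 psu (deep − shallow).
Δρ/ρ₀ = −αΔT + βΔS = -2.30 × 10⁻⁴ + 1.3394 × 10⁻³ = 1.1094 × 10⁻³, so Δρ ≈ 1.136 kg m⁻³.
N² = (g/ρ₀)·Δρ/Δz = g·(Δρ/ρ₀)/Δz = 9.81 × 1.1094 × 10⁻³ / 43 = 2.5310 × 10⁻⁴ s⁻².
N = √(2.5310 × 10⁻⁴) = 0.015909 rad s⁻¹ → T = 2π/N = 394.95 s = 6.5825 min ≈ 6.58 min.

6.58 min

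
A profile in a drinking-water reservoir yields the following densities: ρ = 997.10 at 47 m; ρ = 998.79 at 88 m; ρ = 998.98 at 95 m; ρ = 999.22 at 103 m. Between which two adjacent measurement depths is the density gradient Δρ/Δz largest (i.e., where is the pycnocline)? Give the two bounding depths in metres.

47–88 m

Compute the density gradient over each adjacent pair:
  47–88 m: Δρ/Δz = 1.69/41 = 0.041 kg m⁻⁴
  88–95 m: Δρ/Δz = 0.19/7 = 0.027 kg m⁻⁴
  95–103 m: Δρ/Δz = 0.24/8 = 0.030 kg m⁻⁴
The largest gradient is in the 47–88 m interval — the pycnocline.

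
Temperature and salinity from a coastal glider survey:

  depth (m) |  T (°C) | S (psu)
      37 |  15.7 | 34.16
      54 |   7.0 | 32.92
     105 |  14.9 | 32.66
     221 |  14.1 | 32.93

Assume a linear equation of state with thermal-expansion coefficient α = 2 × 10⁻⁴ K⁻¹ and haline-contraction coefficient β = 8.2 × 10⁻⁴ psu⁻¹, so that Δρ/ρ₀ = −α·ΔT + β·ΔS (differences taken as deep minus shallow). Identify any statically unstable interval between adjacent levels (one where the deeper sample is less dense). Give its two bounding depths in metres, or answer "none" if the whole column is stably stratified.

54–105 m

Evaluate Δρ/ρ₀ = −αΔT + βΔS across each adjacent pair:
  37–54 m: −αΔT+βΔS = −(2 × 10⁻⁴)(-8.7)+(8.2 × 10⁻⁴)(-1.24) = 7.2 × 10⁻⁴ → stable
  54–105 m: −αΔT+βΔS = −(2 × 10⁻⁴)(+7.9)+(8.2 × 10⁻⁴)(-0.26) = -1.8 × 10⁻³ → UNSTABLE
  105–221 m: −αΔT+βΔS = −(2 × 10⁻⁴)(-0.8)+(8.2 × 10⁻⁴)(+0.27) = 3.8 × 10⁻⁴ → stable
The 54–105 m interval has Δρ < 0: lighter water underlies denser water.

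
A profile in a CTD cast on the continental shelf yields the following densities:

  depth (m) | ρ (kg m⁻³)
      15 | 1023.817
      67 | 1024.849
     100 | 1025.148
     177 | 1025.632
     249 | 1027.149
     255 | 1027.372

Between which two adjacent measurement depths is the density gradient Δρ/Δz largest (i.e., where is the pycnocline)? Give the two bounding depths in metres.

Compute the density gradient over each adjacent pair:
  15–67 m: Δρ/Δz = 1.032/52 = 0.020 kg m⁻⁴
  67–100 m: Δρ/Δz = 0.299/33 = 9.1 × 10⁻³ kg m⁻⁴
  100–177 m: Δρ/Δz = 0.484/77 = 6.3 × 10⁻³ kg m⁻⁴
  177–249 m: Δρ/Δz = 1.517/72 = 0.021 kg m⁻⁴
  249–255 m: Δρ/Δz = 0.223/6 = 0.037 kg m⁻⁴
The largest gradient is in the 249–255 m interval — the pycnocline.

249–255 m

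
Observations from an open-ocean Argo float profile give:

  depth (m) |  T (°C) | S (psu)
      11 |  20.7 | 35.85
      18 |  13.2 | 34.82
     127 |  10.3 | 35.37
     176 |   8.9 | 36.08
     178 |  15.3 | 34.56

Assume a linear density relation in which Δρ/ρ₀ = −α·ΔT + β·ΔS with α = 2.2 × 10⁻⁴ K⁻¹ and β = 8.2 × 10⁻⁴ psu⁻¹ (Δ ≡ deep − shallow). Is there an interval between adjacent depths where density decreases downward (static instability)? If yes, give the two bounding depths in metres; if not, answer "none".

176–178 m

Evaluate Δρ/ρ₀ = −αΔT + βΔS across each adjacent pair:
  11–18 m: −αΔT+βΔS = −(2.2 × 10⁻⁴)(-7.5)+(8.2 × 10⁻⁴)(-1.03) = 8.1 × 10⁻⁴ → stable
  18–127 m: −αΔT+βΔS = −(2.2 × 10⁻⁴)(-2.9)+(8.2 × 10⁻⁴)(+0.55) = 1.1 × 10⁻³ → stable
  127–176 m: −αΔT+βΔS = −(2.2 × 10⁻⁴)(-1.4)+(8.2 × 10⁻⁴)(+0.71) = 8.9 × 10⁻⁴ → stable
  176–178 m: −αΔT+βΔS = −(2.2 × 10⁻⁴)(+6.4)+(8.2 × 10⁻⁴)(-1.52) = -2.7 × 10⁻³ → UNSTABLE
The 176–178 m interval has Δρ < 0: lighter water underlies denser water.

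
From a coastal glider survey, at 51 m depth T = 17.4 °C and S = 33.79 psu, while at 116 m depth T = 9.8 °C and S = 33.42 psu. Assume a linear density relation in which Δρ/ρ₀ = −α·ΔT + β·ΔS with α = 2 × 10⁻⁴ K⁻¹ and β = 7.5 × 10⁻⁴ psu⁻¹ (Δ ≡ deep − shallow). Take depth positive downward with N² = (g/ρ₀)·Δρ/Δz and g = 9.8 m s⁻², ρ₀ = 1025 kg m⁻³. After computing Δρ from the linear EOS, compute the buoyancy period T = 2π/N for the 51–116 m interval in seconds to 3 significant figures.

459 s

ΔT = -7.6 K, ΔS = -0.37 psu (deep − shallow).
Δρ/ρ₀ = −αΔT + βΔS = 1.52 × 10⁻³ − 2.775 × 10⁻⁴ = 1.2425 × 10⁻³, so Δρ ≈ 1.274 kg m⁻³.
N² = (g/ρ₀)·Δρ/Δz = g·(Δρ/ρ₀)/Δz = 9.8 × 1.2425 × 10⁻³ / 65 = 1.8733 × 10⁻⁴ s⁻².
N = √(1.8733 × 10⁻⁴) = 0.013687 rad s⁻¹ → T = 2π/N = 459.06 s ≈ 459 s.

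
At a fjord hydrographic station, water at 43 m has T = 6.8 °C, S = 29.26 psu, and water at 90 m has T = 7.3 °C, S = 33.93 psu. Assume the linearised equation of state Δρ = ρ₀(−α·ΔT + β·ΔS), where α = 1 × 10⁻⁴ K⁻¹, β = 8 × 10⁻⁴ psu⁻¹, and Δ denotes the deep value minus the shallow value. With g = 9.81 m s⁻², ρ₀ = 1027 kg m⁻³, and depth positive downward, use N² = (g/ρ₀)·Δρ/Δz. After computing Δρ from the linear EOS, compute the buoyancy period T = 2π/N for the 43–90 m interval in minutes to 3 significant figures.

3.78 min

ΔT = +0.5 K, ΔS = +4.67 psu (deep − shallow).
Δρ/ρ₀ = −αΔT + βΔS = -5.00 × 10⁻⁵ + 3.736 × 10⁻³ = 3.686 × 10⁻³, so Δρ ≈ 3.786 kg m⁻³.
N² = (g/ρ₀)·Δρ/Δz = g·(Δρ/ρ₀)/Δz = 9.81 × 3.686 × 10⁻³ / 47 = 7.6935 × 10⁻⁴ s⁻².
N = √(7.6935 × 10⁻⁴) = 0.027737 rad s⁻¹ → T = 2π/N = 226.53 s = 3.7755 min ≈ 3.78 min.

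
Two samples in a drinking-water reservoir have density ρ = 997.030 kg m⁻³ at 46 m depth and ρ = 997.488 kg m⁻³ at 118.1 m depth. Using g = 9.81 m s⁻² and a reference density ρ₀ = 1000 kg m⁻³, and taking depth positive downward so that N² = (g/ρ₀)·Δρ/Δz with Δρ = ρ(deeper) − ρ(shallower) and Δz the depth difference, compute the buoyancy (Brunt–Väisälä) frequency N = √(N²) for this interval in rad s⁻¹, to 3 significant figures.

7.89 × 10⁻³ rad s⁻¹

Δρ = 997.488 − 997.030 = 0.458 kg m⁻³ over Δz = 118.1 − 46 = 72.1 m.
N² = (9.81/1000) × (0.458/72.1) = 6.2316 × 10⁻⁵ s⁻².
N = √(6.2316 × 10⁻⁵) = 7.8940 × 10⁻³ rad s⁻¹ ≈ 7.89 × 10⁻³ rad s⁻¹.
A positive N² confirms static stability across the interval.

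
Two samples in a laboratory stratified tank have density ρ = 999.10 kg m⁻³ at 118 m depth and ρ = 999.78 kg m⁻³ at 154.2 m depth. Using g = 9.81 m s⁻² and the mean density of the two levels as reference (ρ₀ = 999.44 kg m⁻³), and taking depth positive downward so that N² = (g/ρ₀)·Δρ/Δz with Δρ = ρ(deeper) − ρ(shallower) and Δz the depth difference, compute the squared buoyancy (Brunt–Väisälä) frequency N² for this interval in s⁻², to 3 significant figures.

1.84 × 10⁻⁴ s⁻²

Δρ = 999.78 − 999.10 = 0.68 kg m⁻³ over Δz = 154.2 − 118 = 36.2 m.
N² = (9.81/999.44) × (0.68/36.2) = 1.8438 × 10⁻⁴ s⁻² ≈ 1.84 × 10⁻⁴ s⁻².
A positive N² confirms static stability across the interval.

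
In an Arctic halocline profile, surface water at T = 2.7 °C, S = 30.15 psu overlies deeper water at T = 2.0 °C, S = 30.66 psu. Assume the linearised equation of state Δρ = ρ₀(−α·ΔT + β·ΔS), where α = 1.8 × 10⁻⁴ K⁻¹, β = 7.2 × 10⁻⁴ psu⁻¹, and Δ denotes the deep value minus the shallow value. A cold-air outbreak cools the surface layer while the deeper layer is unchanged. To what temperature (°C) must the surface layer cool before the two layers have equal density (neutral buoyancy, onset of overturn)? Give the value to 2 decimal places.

-0.04 °C

Neutral buoyancy requires Δρ = 0, i.e. −α(T_deep − T_surf′) + β(S_deep − S_surf) = 0.
T_surf′ = T_deep − (β/α)·ΔS = 2.0 − (7.2 × 10⁻⁴/1.8 × 10⁻⁴)·(+0.51) = -0.0400 °C.
Cooling required: 2.7 − (-0.0400) = 2.7400 °C.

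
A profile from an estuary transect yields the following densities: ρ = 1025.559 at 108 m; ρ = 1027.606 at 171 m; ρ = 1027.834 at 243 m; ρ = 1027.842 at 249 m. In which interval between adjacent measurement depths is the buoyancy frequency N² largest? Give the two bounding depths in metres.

Compute the density gradient over each adjacent pair:
  108–171 m: Δρ/Δz = 2.047/63 = 0.032 kg m⁻⁴
  171–243 m: Δρ/Δz = 0.228/72 = 3.2 × 10⁻³ kg m⁻⁴
  243–249 m: Δρ/Δz = 0.008/6 = 1.3 × 10⁻³ kg m⁻⁴
The largest gradient is in the 108–171 m interval — the pycnocline.

108–171 m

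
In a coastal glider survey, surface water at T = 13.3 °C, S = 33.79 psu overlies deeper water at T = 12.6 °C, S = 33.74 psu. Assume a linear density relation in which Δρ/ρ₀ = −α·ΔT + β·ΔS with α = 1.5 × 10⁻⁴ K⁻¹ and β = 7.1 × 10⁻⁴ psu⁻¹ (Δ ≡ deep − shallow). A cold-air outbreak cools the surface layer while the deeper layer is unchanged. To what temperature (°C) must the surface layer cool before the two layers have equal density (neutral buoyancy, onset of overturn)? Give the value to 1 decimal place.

12.8 °C

Neutral buoyancy requires Δρ = 0, i.e. −α(T_deep − T_surf′) + β(S_deep − S_surf) = 0.
T_surf′ = T_deep − (β/α)·ΔS = 12.6 − (7.1 × 10⁻⁴/1.5 × 10⁻⁴)·(-0.05) = 12.837 °C.
Cooling required: 13.3 − (12.837) = 0.463 °C.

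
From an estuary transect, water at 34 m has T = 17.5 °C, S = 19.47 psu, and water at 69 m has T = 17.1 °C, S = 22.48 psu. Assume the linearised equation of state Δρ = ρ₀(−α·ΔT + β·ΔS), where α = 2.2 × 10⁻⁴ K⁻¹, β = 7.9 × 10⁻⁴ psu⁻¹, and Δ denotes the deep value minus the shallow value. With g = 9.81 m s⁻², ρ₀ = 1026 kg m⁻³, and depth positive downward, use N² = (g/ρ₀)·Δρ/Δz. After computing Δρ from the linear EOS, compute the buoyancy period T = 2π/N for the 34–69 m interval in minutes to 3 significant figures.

ΔT = -0.4 K, ΔS = +3.01 psu (deep − shallow).
Δρ/ρ₀ = −αΔT + βΔS = 8.80 × 10⁻⁵ + 2.3779 × 10⁻³ = 2.4659 × 10⁻³, so Δρ ≈ 2.530 kg m⁻³.
N² = (g/ρ₀)·Δρ/Δz = g·(Δρ/ρ₀)/Δz = 9.81 × 2.4659 × 10⁻³ / 35 = 6.9116 × 10⁻⁴ s⁻².
N = √(6.9116 × 10⁻⁴) = 0.026290 rad s⁻¹ → T = 2π/N = 239.00 s = 3.9833 min ≈ 3.98 min.

3.98 min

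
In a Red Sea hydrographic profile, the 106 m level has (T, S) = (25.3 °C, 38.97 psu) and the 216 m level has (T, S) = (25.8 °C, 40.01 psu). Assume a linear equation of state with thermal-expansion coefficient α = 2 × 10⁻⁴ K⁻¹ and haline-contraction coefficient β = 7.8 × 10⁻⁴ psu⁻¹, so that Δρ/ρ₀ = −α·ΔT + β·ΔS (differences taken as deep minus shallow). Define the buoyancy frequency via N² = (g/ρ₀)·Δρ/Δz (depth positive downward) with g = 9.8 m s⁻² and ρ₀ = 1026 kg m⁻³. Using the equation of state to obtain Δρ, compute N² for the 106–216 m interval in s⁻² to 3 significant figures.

6.34 × 10⁻⁵ s⁻²

ΔT = +0.5 K, ΔS = +1.04 psu (deep − shallow).
Δρ/ρ₀ = −αΔT + βΔS = -1.00 × 10⁻⁴ + 8.112 × 10⁻⁴ = 7.112 × 10⁻⁴, so Δρ ≈ 0.7297 kg m⁻³.
N² = (g/ρ₀)·Δρ/Δz = g·(Δρ/ρ₀)/Δz = 9.8 × 7.112 × 10⁻⁴ / 110 = 6.3361 × 10⁻⁵ s⁻² ≈ 6.34 × 10⁻⁵ s⁻².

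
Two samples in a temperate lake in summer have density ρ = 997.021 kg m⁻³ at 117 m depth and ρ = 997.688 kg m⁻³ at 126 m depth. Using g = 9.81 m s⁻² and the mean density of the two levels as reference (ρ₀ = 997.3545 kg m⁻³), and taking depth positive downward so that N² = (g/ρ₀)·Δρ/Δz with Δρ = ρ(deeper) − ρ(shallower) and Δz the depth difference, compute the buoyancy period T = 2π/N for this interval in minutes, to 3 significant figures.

3.88 min

Δρ = 997.688 − 997.021 = 0.667 kg m⁻³ over Δz = 126 − 117 = 9 m.
N² = (9.81/997.3545) × (0.667/9) = 7.2896 × 10⁻⁴ s⁻².
N = √(7.2896 × 10⁻⁴) = 0.026999 rad s⁻¹, so T = 2π/N = 232.72 s = 3.8787 min ≈ 3.88 min.
A positive N² confirms static stability across the interval.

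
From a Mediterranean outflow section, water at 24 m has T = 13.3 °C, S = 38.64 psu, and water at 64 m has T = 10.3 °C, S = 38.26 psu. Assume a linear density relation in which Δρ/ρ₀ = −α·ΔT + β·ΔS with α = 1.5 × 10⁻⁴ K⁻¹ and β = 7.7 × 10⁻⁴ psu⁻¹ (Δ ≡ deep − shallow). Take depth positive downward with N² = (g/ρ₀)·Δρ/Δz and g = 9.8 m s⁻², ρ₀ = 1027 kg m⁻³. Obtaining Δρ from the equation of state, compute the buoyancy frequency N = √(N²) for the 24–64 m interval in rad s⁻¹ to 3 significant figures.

6.21 × 10⁻³ rad s⁻¹

ΔT = -3.0 K, ΔS = -0.38 psu (deep − shallow).
Δρ/ρ₀ = −αΔT + βΔS = 4.50 × 10⁻⁴ − 2.926 × 10⁻⁴ = 1.574 × 10⁻⁴, so Δρ ≈ 0.1616 kg m⁻³.
N² = (g/ρ₀)·Δρ/Δz = g·(Δρ/ρ₀)/Δz = 9.8 × 1.574 × 10⁻⁴ / 40 = 3.8563 × 10⁻⁵ s⁻².
N = √(3.8563 × 10⁻⁵) = 6.2099 × 10⁻³ rad s⁻¹ ≈ 6.21 × 10⁻³ rad s⁻¹.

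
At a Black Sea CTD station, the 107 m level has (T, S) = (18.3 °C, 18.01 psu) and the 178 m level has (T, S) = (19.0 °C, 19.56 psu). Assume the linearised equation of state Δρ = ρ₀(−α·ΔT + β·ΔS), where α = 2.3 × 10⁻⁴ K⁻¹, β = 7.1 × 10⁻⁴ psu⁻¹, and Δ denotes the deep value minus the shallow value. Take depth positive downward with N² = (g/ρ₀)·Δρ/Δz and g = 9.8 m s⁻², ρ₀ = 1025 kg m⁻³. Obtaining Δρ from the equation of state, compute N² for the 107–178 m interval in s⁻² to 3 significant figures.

ΔT = +0.7 K, ΔS = +1.55 psu (deep − shallow).
Δρ/ρ₀ = −αΔT + βΔS = -1.61 × 10⁻⁴ + 1.1005 × 10⁻³ = 9.395 × 10⁻⁴, so Δρ ≈ 0.9630 kg m⁻³.
N² = (g/ρ₀)·Δρ/Δz = g·(Δρ/ρ₀)/Δz = 9.8 × 9.395 × 10⁻⁴ / 71 = 1.2968 × 10⁻⁴ s⁻² ≈ 1.30 × 10⁻⁴ s⁻².

1.30 × 10⁻⁴ s⁻²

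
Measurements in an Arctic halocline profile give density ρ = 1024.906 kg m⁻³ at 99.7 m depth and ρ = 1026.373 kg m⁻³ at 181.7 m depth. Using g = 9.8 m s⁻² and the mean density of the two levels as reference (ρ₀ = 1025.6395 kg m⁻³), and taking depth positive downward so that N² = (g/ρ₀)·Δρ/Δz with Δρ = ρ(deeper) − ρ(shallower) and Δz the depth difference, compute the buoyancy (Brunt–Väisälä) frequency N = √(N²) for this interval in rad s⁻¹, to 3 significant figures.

Δρ = 1026.373 − 1024.906 = 1.467 kg m⁻³ over Δz = 181.7 − 99.7 = 82 m.
N² = (9.8/1025.6395) × (1.467/82) = 1.7094 × 10⁻⁴ s⁻².
N = √(1.7094 × 10⁻⁴) = 0.013074 rad s⁻¹ ≈ 0.0131 rad s⁻¹.

0.0131 rad s⁻¹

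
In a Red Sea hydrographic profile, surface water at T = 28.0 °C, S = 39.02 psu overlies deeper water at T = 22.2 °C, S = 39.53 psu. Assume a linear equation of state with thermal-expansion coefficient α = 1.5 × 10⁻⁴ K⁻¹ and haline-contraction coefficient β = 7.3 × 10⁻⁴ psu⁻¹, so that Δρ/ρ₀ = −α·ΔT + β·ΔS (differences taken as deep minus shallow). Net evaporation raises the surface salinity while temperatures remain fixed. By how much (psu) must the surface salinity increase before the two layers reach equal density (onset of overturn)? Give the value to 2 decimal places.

1.70 psu

Neutral buoyancy requires −α(T_deep − T_surf) + β(S_deep − S_surf′) = 0.
S_surf′ = S_deep − (α/β)·ΔT = 39.53 − (1.5 × 10⁻⁴/7.3 × 10⁻⁴)·(-5.8) = 40.7218 psu.
Increase required: 40.7218 − 39.02 = 1.7018 psu.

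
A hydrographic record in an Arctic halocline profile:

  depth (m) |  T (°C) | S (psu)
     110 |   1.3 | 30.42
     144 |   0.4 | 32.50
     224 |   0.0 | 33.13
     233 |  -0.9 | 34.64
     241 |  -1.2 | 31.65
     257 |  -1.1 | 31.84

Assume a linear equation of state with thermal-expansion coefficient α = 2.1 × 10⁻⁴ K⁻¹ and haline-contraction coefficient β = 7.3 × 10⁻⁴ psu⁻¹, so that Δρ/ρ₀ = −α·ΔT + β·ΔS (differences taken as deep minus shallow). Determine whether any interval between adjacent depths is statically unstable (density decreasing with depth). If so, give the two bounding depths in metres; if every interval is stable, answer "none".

Evaluate Δρ/ρ₀ = −αΔT + βΔS across each adjacent pair:
  110–144 m: −αΔT+βΔS = −(2.1 × 10⁻⁴)(-0.9)+(7.3 × 10⁻⁴)(+2.08) = 1.7 × 10⁻³ → stable
  144–224 m: −αΔT+βΔS = −(2.1 × 10⁻⁴)(-0.4)+(7.3 × 10⁻⁴)(+0.63) = 5.4 × 10⁻⁴ → stable
  224–233 m: −αΔT+βΔS = −(2.1 × 10⁻⁴)(-0.9)+(7.3 × 10⁻⁴)(+1.51) = 1.3 × 10⁻³ → stable
  233–241 m: −αΔT+βΔS = −(2.1 × 10⁻⁴)(-0.3)+(7.3 × 10⁻⁴)(-2.99) = -2.1 × 10⁻³ → UNSTABLE
  241–257 m: −αΔT+βΔS = −(2.1 × 10⁻⁴)(+0.1)+(7.3 × 10⁻⁴)(+0.19) = 1.2 × 10⁻⁴ → stable
The 233–241 m interval has Δρ < 0: lighter water underlies denser water.

233–241 m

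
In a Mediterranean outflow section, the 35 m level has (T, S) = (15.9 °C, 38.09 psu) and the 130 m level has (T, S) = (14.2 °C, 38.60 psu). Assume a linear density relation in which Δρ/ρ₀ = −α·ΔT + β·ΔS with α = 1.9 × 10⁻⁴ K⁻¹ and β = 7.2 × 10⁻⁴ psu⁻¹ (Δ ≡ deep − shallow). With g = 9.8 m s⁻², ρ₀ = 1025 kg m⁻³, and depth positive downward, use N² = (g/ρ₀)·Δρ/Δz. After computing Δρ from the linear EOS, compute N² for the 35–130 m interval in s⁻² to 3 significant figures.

7.12 × 10⁻⁵ s⁻²

ΔT = -1.7 K, ΔS = +0.51 psu (deep − shallow).
Δρ/ρ₀ = −αΔT + βΔS = 3.23 × 10⁻⁴ + 3.672 × 10⁻⁴ = 6.902 × 10⁻⁴, so Δρ ≈ 0.7075 kg m⁻³.
N² = (g/ρ₀)·Δρ/Δz = g·(Δρ/ρ₀)/Δz = 9.8 × 6.902 × 10⁻⁴ / 95 = 7.1200 × 10⁻⁵ s⁻² ≈ 7.12 × 10⁻⁵ s⁻².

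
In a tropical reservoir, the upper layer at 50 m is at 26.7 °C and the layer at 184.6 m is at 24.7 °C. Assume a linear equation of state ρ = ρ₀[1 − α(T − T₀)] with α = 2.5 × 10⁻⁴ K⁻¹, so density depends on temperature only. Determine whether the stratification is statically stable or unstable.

stable

ΔT = 24.7 − 26.7 = -2.0 K, so Δρ/ρ₀ = −αΔT = 5.00 × 10⁻⁴.
Δρ/ρ₀ > 0, so Δρ > 0: deeper water is denser → statically stable.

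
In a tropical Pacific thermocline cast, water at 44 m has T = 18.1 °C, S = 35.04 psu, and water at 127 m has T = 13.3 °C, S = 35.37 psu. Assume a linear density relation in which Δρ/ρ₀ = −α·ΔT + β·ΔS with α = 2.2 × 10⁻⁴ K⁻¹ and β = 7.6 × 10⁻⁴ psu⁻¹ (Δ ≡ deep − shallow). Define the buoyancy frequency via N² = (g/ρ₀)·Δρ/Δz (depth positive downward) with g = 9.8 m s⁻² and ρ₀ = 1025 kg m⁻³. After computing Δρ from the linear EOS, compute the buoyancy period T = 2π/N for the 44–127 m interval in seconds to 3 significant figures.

ΔT = -4.8 K, ΔS = +0.33 psu (deep − shallow).
Δρ/ρ₀ = −αΔT + βΔS = 1.056 × 10⁻³ + 2.508 × 10⁻⁴ = 1.3068 × 10⁻³, so Δρ ≈ 1.339 kg m⁻³.
N² = (g/ρ₀)·Δρ/Δz = g·(Δρ/ρ₀)/Δz = 9.8 × 1.3068 × 10⁻³ / 83 = 1.5430 × 10⁻⁴ s⁻².
N = √(1.5430 × 10⁻⁴) = 0.012422 rad s⁻¹ → T = 2π/N = 505.81 s ≈ 506 s.

506 s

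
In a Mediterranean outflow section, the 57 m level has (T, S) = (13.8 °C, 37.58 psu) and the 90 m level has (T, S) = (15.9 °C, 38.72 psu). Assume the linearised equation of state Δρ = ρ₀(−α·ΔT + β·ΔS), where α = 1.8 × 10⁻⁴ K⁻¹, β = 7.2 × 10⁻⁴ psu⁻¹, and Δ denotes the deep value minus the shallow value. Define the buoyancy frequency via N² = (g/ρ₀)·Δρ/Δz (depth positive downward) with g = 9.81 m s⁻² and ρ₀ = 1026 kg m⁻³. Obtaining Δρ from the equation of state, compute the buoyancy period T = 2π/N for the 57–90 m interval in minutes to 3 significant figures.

9.13 min

ΔT = +2.1 K, ΔS = +1.14 psu (deep − shallow).
Δρ/ρ₀ = −αΔT + βΔS = -3.78 × 10⁻⁴ + 8.208 × 10⁻⁴ = 4.428 × 10⁻⁴, so Δρ ≈ 0.4543 kg m⁻³.
N² = (g/ρ₀)·Δρ/Δz = g·(Δρ/ρ₀)/Δz = 9.81 × 4.428 × 10⁻⁴ / 33 = 1.3163 × 10⁻⁴ s⁻².
N = √(1.3163 × 10⁻⁴) = 0.011473 rad s⁻¹ → T = 2π/N = 547.65 s = 9.1275 min ≈ 9.13 min.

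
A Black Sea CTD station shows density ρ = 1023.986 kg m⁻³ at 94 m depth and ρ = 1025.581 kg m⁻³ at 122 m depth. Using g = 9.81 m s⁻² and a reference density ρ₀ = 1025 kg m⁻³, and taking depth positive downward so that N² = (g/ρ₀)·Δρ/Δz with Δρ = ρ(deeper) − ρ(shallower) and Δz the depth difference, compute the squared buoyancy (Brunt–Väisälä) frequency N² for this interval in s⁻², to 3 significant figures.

Δρ = 1025.581 − 1023.986 = 1.595 kg m⁻³ over Δz = 122 − 94 = 28 m.
N² = (9.81/1025) × (1.595/28) = 5.4519 × 10⁻⁴ s⁻² ≈ 5.45 × 10⁻⁴ s⁻².
Since Δρ > 0 the layer is stably stratified.

5.45 × 10⁻⁴ s⁻²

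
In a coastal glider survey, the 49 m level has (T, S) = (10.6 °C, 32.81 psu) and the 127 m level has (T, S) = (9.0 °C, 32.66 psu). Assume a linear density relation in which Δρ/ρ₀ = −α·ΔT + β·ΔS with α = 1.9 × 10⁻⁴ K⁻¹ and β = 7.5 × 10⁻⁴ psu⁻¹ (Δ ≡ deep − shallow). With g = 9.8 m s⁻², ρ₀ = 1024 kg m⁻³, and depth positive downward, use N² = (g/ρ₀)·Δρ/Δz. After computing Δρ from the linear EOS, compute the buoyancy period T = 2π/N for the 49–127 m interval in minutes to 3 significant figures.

21.3 min

ΔT = -1.6 K, ΔS = -0.15 psu (deep − shallow).
Δρ/ρ₀ = −αΔT + βΔS = 3.04 × 10⁻⁴ − 1.125 × 10⁻⁴ = 1.915 × 10⁻⁴, so Δρ ≈ 0.1961 kg m⁻³.
N² = (g/ρ₀)·Δρ/Δz = g·(Δρ/ρ₀)/Δz = 9.8 × 1.915 × 10⁻⁴ / 78 = 2.4060 × 10⁻⁵ s⁻².
N = √(2.4060 × 10⁻⁵) = 4.9051 × 10⁻³ rad s⁻¹ → T = 2π/N = 1.2809 × 10³ s = 21.348 min ≈ 21.3 min.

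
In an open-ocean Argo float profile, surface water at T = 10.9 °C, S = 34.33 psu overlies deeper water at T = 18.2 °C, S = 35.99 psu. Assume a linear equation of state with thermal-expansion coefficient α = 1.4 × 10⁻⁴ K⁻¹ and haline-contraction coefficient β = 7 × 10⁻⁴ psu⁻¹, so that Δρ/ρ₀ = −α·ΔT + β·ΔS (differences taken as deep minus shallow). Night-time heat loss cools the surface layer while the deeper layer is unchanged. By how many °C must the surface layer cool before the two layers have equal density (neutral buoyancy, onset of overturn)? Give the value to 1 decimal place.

1.0 °C

Neutral buoyancy requires Δρ = 0, i.e. −α(T_deep − T_surf′) + β(S_deep − S_surf) = 0.
T_surf′ = T_deep − (β/α)·ΔS = 18.2 − (7 × 10⁻⁴/1.4 × 10⁻⁴)·(+1.66) = 9.900 °C.
Cooling required: 10.9 − (9.900) = 1.000 °C.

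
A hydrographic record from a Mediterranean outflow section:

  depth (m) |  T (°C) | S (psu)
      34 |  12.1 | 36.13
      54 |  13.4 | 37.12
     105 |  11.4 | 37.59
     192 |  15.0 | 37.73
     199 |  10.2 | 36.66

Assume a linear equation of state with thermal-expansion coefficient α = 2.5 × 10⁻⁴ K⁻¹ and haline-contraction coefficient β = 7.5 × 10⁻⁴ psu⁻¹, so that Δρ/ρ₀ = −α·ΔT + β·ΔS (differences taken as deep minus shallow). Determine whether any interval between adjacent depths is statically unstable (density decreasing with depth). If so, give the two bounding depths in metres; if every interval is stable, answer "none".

Evaluate Δρ/ρ₀ = −αΔT + βΔS across each adjacent pair:
  34–54 m: −αΔT+βΔS = −(2.5 × 10⁻⁴)(+1.3)+(7.5 × 10⁻⁴)(+0.99) = 4.2 × 10⁻⁴ → stable
  54–105 m: −αΔT+βΔS = −(2.5 × 10⁻⁴)(-2.0)+(7.5 × 10⁻⁴)(+0.47) = 8.5 × 10⁻⁴ → stable
  105–192 m: −αΔT+βΔS = −(2.5 × 10⁻⁴)(+3.6)+(7.5 × 10⁻⁴)(+0.14) = -8.0 × 10⁻⁴ → UNSTABLE
  192–199 m: −αΔT+βΔS = −(2.5 × 10⁻⁴)(-4.8)+(7.5 × 10⁻⁴)(-1.07) = 4.0 × 10⁻⁴ → stable
The 105–192 m interval has Δρ < 0: lighter water underlies denser water.

105–192 m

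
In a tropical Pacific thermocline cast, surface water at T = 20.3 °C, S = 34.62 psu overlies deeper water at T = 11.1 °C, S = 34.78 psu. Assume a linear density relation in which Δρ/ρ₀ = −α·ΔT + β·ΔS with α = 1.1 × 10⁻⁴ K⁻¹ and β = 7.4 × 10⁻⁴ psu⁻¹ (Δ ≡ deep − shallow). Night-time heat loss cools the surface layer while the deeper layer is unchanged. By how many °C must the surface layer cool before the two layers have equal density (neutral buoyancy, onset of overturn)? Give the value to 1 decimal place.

10.3 °C

Neutral buoyancy requires Δρ = 0, i.e. −α(T_deep − T_surf′) + β(S_deep − S_surf) = 0.
T_surf′ = T_deep − (β/α)·ΔS = 11.1 − (7.4 × 10⁻⁴/1.1 × 10⁻⁴)·(+0.16) = 10.024 °C.
Cooling required: 20.3 − (10.024) = 10.276 °C.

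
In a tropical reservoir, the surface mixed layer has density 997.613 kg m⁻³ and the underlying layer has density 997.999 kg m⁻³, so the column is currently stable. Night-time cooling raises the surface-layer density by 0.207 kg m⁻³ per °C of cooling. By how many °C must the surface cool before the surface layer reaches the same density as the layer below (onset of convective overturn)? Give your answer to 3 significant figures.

1.86 °C

Density deficit of the surface layer: 997.999 − 997.613 = 0.386 kg m⁻³.
Required change = 0.386 / 0.207 = 1.86 °C.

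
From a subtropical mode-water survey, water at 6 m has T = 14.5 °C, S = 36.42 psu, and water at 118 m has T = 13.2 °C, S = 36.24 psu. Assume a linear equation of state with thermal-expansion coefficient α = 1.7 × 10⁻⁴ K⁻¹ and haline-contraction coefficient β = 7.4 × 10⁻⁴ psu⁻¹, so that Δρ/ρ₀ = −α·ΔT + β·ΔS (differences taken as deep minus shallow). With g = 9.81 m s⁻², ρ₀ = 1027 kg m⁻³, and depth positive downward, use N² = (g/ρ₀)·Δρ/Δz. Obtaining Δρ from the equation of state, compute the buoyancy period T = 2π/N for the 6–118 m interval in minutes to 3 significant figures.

ΔT = -1.3 K, ΔS = -0.18 psu (deep − shallow).
Δρ/ρ₀ = −αΔT + βΔS = 2.21 × 10⁻⁴ − 1.332 × 10⁻⁴ = 8.78 × 10⁻⁵, so Δρ ≈ 0.09017 kg m⁻³.
N² = (g/ρ₀)·Δρ/Δz = g·(Δρ/ρ₀)/Δz = 9.81 × 8.78 × 10⁻⁵ / 112 = 7.6903 × 10⁻⁶ s⁻².
N = √(7.6903 × 10⁻⁶) = 2.7731 × 10⁻³ rad s⁻¹ → T = 2π/N = 2.2658 × 10³ s = 37.763 min ≈ 37.8 min.

37.8 min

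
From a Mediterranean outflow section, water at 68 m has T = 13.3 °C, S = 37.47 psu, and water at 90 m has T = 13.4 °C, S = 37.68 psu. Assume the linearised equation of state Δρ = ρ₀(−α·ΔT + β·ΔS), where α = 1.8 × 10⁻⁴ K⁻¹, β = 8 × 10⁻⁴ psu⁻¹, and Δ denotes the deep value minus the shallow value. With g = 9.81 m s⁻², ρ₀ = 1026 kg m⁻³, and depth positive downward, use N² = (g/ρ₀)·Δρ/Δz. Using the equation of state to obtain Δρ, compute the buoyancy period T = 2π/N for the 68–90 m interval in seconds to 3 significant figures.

768 s

ΔT = +0.1 K, ΔS = +0.21 psu (deep − shallow).
Δρ/ρ₀ = −αΔT + βΔS = -1.80 × 10⁻⁵ + 1.68 × 10⁻⁴ = 1.50 × 10⁻⁴, so Δρ ≈ 0.1539 kg m⁻³.
N² = (g/ρ₀)·Δρ/Δz = g·(Δρ/ρ₀)/Δz = 9.81 × 1.50 × 10⁻⁴ / 22 = 6.6886 × 10⁻⁵ s⁻².
N = √(6.6886 × 10⁻⁵) = 8.1784 × 10⁻³ rad s⁻¹ → T = 2π/N = 768.27 s ≈ 768 s.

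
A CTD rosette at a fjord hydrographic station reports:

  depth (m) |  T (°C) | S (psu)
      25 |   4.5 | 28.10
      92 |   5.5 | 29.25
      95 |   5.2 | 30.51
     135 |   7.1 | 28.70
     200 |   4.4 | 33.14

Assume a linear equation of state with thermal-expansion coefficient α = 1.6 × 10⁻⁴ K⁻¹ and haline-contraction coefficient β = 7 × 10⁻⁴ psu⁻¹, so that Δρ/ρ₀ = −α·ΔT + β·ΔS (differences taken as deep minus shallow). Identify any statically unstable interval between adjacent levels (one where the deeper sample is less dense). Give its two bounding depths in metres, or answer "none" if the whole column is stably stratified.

95–135 m

Evaluate Δρ/ρ₀ = −αΔT + βΔS across each adjacent pair:
  25–92 m: −αΔT+βΔS = −(1.6 × 10⁻⁴)(+1.0)+(7 × 10⁻⁴)(+1.15) = 6.4 × 10⁻⁴ → stable
  92–95 m: −αΔT+βΔS = −(1.6 × 10⁻⁴)(-0.3)+(7 × 10⁻⁴)(+1.26) = 9.3 × 10⁻⁴ → stable
  95–135 m: −αΔT+βΔS = −(1.6 × 10⁻⁴)(+1.9)+(7 × 10⁻⁴)(-1.81) = -1.6 × 10⁻³ → UNSTABLE
  135–200 m: −αΔT+βΔS = −(1.6 × 10⁻⁴)(-2.7)+(7 × 10⁻⁴)(+4.44) = 3.5 × 10⁻³ → stable
The 95–135 m interval has Δρ < 0: lighter water underlies denser water.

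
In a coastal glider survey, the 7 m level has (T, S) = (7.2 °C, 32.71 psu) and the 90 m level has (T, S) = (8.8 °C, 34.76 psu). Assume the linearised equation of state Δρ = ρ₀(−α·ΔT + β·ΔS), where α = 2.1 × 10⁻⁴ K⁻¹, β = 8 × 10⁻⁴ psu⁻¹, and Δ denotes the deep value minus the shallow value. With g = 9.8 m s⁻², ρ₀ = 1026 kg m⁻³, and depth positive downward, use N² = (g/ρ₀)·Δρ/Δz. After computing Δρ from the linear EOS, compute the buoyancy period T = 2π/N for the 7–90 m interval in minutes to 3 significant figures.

8.44 min

ΔT = +1.6 K, ΔS = +2.05 psu (deep − shallow).
Δρ/ρ₀ = −αΔT + βΔS = -3.36 × 10⁻⁴ + 1.64 × 10⁻³ = 1.304 × 10⁻³, so Δρ ≈ 1.338 kg m⁻³.
N² = (g/ρ₀)·Δρ/Δz = g·(Δρ/ρ₀)/Δz = 9.8 × 1.304 × 10⁻³ / 83 = 1.5397 × 10⁻⁴ s⁻².
N = √(1.5397 × 10⁻⁴) = 0.012408 rad s⁻¹ → T = 2π/N = 506.38 s = 8.4397 min ≈ 8.44 min.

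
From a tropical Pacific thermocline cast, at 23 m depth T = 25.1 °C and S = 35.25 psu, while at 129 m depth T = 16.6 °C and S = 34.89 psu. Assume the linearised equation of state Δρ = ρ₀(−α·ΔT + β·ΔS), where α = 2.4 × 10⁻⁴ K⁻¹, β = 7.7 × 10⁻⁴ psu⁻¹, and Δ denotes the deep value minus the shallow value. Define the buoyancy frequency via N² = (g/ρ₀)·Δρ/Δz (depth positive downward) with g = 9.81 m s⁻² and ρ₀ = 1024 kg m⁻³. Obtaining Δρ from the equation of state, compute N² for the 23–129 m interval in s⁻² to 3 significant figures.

1.63 × 10⁻⁴ s⁻²

ΔT = -8.5 K, ΔS = -0.36 psu (deep − shallow).
Δρ/ρ₀ = −αΔT + βΔS = 2.04 × 10⁻³ − 2.772 × 10⁻⁴ = 1.7628 × 10⁻³, so Δρ ≈ 1.805 kg m⁻³.
N² = (g/ρ₀)·Δρ/Δz = g·(Δρ/ρ₀)/Δz = 9.81 × 1.7628 × 10⁻³ / 106 = 1.6314 × 10⁻⁴ s⁻² ≈ 1.63 × 10⁻⁴ s⁻².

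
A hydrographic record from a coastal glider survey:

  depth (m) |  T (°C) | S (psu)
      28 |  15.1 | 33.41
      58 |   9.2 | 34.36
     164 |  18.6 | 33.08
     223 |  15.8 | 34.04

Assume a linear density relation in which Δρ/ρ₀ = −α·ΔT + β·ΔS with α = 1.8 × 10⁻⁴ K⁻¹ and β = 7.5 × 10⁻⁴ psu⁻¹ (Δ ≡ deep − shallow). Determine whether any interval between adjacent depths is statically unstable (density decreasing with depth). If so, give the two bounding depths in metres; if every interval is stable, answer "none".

58–164 m

Evaluate Δρ/ρ₀ = −αΔT + βΔS across each adjacent pair:
  28–58 m: −αΔT+βΔS = −(1.8 × 10⁻⁴)(-5.9)+(7.5 × 10⁻⁴)(+0.95) = 1.8 × 10⁻³ → stable
  58–164 m: −αΔT+βΔS = −(1.8 × 10⁻⁴)(+9.4)+(7.5 × 10⁻⁴)(-1.28) = -2.7 × 10⁻³ → UNSTABLE
  164–223 m: −αΔT+βΔS = −(1.8 × 10⁻⁴)(-2.8)+(7.5 × 10⁻⁴)(+0.96) = 1.2 × 10⁻³ → stable
The 58–164 m interval has Δρ < 0: lighter water underlies denser water.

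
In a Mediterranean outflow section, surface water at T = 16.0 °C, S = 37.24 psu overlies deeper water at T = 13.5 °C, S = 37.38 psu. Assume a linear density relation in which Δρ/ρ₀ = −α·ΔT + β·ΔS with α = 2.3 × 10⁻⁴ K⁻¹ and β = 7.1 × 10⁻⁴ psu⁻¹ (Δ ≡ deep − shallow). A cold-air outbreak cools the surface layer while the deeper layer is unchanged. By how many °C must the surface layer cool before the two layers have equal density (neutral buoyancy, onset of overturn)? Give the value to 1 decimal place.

Neutral buoyancy requires Δρ = 0, i.e. −α(T_deep − T_surf′) + β(S_deep − S_surf) = 0.
T_surf′ = T_deep − (β/α)·ΔS = 13.5 − (7.1 × 10⁻⁴/2.3 × 10⁻⁴)·(+0.14) = 13.068 °C.
Cooling required: 16.0 − (13.068) = 2.932 °C.

2.9 °C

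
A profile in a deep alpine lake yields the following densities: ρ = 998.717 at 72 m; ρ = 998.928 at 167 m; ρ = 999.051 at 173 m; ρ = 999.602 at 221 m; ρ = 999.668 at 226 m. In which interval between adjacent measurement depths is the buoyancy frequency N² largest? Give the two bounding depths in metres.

167–173 m

Compute the density gradient over each adjacent pair:
  72–167 m: Δρ/Δz = 0.211/95 = 2.2 × 10⁻³ kg m⁻⁴
  167–173 m: Δρ/Δz = 0.123/6 = 0.021 kg m⁻⁴
  173–221 m: Δρ/Δz = 0.551/48 = 0.011 kg m⁻⁴
  221–226 m: Δρ/Δz = 0.066/5 = 0.013 kg m⁻⁴
The largest gradient is in the 167–173 m interval — the pycnocline.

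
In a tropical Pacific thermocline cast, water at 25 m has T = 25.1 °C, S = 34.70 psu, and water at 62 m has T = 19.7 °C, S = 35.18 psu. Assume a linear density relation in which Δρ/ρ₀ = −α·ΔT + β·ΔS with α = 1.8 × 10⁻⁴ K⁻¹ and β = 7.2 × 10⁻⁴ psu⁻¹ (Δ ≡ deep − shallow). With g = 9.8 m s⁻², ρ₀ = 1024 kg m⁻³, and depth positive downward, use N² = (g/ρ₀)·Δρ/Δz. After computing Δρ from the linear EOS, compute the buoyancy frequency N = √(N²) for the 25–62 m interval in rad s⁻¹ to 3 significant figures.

0.0187 rad s⁻¹

ΔT = -5.4 K, ΔS = +0.48 psu (deep − shallow).
Δρ/ρ₀ = −αΔT + βΔS = 9.72 × 10⁻⁴ + 3.456 × 10⁻⁴ = 1.3176 × 10⁻³, so Δρ ≈ 1.349 kg m⁻³.
N² = (g/ρ₀)·Δρ/Δz = g·(Δρ/ρ₀)/Δz = 9.8 × 1.3176 × 10⁻³ / 37 = 3.4899 × 10⁻⁴ s⁻².
N = √(3.4899 × 10⁻⁴) = 0.018681 rad s⁻¹ ≈ 0.0187 rad s⁻¹.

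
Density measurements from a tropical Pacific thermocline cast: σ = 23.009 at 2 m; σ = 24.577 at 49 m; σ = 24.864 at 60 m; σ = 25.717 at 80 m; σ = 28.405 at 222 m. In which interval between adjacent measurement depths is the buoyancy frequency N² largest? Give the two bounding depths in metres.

60–80 m

Compute the density gradient over each adjacent pair:
  2–49 m: Δρ/Δz = 1.568/47 = 0.033 kg m⁻⁴
  49–60 m: Δρ/Δz = 0.287/11 = 0.026 kg m⁻⁴
  60–80 m: Δρ/Δz = 0.853/20 = 0.043 kg m⁻⁴
  80–222 m: Δρ/Δz = 2.688/142 = 0.019 kg m⁻⁴
The largest gradient is in the 60–80 m interval — the pycnocline.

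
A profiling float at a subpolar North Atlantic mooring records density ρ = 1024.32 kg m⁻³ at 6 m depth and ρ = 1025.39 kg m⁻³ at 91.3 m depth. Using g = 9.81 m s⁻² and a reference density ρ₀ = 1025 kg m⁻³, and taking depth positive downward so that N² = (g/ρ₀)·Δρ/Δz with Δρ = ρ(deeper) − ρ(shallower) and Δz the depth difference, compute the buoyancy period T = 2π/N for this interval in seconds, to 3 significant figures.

Δρ = 1025.39 − 1024.32 = 1.07 kg m⁻³ over Δz = 91.3 − 6 = 85.3 m.
N² = (9.81/1025) × (1.07/85.3) = 1.2005 × 10⁻⁴ s⁻².
N = √(1.2005 × 10⁻⁴) = 0.010957 rad s⁻¹, so T = 2π/N = 573.44 s ≈ 573 s.

573 s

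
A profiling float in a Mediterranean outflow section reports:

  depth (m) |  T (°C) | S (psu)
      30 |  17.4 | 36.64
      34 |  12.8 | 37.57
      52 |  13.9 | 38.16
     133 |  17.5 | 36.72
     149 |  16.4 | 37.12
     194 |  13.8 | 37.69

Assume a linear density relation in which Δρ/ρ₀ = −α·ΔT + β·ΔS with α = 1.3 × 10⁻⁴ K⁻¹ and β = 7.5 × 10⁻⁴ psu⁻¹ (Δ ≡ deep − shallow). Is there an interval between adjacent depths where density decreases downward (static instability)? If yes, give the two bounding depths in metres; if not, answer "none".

52–133 m

Evaluate Δρ/ρ₀ = −αΔT + βΔS across each adjacent pair:
  30–34 m: −αΔT+βΔS = −(1.3 × 10⁻⁴)(-4.6)+(7.5 × 10⁻⁴)(+0.93) = 1.3 × 10⁻³ → stable
  34–52 m: −αΔT+βΔS = −(1.3 × 10⁻⁴)(+1.1)+(7.5 × 10⁻⁴)(+0.59) = 3.0 × 10⁻⁴ → stable
  52–133 m: −αΔT+βΔS = −(1.3 × 10⁻⁴)(+3.6)+(7.5 × 10⁻⁴)(-1.44) = -1.5 × 10⁻³ → UNSTABLE
  133–149 m: −αΔT+βΔS = −(1.3 × 10⁻⁴)(-1.1)+(7.5 × 10⁻⁴)(+0.40) = 4.4 × 10⁻⁴ → stable
  149–194 m: −αΔT+βΔS = −(1.3 × 10⁻⁴)(-2.6)+(7.5 × 10⁻⁴)(+0.57) = 7.7 × 10⁻⁴ → stable
The 52–133 m interval has Δρ < 0: lighter water underlies denser water.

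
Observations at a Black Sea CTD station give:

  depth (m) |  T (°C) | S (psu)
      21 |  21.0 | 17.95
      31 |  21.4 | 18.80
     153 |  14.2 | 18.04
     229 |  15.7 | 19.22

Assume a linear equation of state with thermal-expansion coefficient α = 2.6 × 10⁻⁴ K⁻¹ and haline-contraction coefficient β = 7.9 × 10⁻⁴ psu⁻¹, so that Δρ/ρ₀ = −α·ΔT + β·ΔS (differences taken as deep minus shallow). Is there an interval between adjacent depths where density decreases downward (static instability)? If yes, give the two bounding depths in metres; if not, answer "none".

none

Evaluate Δρ/ρ₀ = −αΔT + βΔS across each adjacent pair:
  21–31 m: −αΔT+βΔS = −(2.6 × 10⁻⁴)(+0.4)+(7.9 × 10⁻⁴)(+0.85) = 5.7 × 10⁻⁴ → stable
  31–153 m: −αΔT+βΔS = −(2.6 × 10⁻⁴)(-7.2)+(7.9 × 10⁻⁴)(-0.76) = 1.3 × 10⁻³ → stable
  153–229 m: −αΔT+βΔS = −(2.6 × 10⁻⁴)(+1.5)+(7.9 × 10⁻⁴)(+1.18) = 5.4 × 10⁻⁴ → stable
Every interval has Δρ > 0: the column is stably stratified throughout.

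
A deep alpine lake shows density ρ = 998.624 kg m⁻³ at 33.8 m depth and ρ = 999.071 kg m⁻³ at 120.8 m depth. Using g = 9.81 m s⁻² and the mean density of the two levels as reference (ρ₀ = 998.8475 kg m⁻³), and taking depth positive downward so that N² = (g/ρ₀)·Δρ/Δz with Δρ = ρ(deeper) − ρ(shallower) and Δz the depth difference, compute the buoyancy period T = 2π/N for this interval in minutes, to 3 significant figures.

14.7 min

Δρ = 999.071 − 998.624 = 0.447 kg m⁻³ over Δz = 120.8 − 33.8 = 87 m.
N² = (9.81/998.8475) × (0.447/87) = 5.0461 × 10⁻⁵ s⁻².
N = √(5.0461 × 10⁻⁵) = 7.1036 × 10⁻³ rad s⁻¹, so T = 2π/N = 884.51 s = 14.742 min ≈ 14.7 min.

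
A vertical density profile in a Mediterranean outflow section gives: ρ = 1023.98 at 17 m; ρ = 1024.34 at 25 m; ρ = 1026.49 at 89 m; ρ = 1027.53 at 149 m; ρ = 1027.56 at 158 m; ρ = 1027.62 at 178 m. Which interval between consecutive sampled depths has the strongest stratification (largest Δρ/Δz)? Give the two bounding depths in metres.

Compute the density gradient over each adjacent pair:
  17–25 m: Δρ/Δz = 0.36/8 = 0.045 kg m⁻⁴
  25–89 m: Δρ/Δz = 2.15/64 = 0.034 kg m⁻⁴
  89–149 m: Δρ/Δz = 1.04/60 = 0.017 kg m⁻⁴
  149–158 m: Δρ/Δz = 0.03/9 = 3.3 × 10⁻³ kg m⁻⁴
  158–178 m: Δρ/Δz = 0.06/20 = 3.0 × 10⁻³ kg m⁻⁴
The largest gradient is in the 17–25 m interval — the pycnocline.

17–25 m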